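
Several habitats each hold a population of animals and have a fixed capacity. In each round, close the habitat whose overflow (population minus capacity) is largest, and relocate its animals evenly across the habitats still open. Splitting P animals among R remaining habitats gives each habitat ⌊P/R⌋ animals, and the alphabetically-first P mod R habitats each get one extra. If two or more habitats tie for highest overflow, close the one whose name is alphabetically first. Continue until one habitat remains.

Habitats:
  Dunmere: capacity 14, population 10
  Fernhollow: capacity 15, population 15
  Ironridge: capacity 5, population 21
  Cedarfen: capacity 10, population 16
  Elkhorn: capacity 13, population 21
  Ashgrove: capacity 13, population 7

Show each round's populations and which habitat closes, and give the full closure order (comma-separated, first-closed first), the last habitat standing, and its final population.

Closure order: Ironridge, Elkhorn, Cedarfen, Fernhollow, Ashgrove
Last habitat: Dunmere with 90 animals

Round 1: Ashgrove=7 Cedarfen=16 Dunmere=10 Elkhorn=21 Fernhollow=15 Ironridge=21 → close Ironridge (overflow 16)
  21÷5 = 4 each, +1 to first 1
Round 2: Ashgrove=12 Cedarfen=20 Dunmere=14 Elkhorn=25 Fernhollow=19 → close Elkhorn (overflow 12)
  25÷4 = 6 each, +1 to first 1
Round 3: Ashgrove=19 Cedarfen=26 Dunmere=20 Fernhollow=25 → close Cedarfen (overflow 16)
  26÷3 = 8 each, +1 to first 2
Round 4: Ashgrove=28 Dunmere=29 Fernhollow=33 → close Fernhollow (overflow 18)
  33÷2 = 16 each, +1 to first 1
Round 5: Ashgrove=45 Dunmere=45 → close Ashgrove (overflow 32)
  45÷1 = 45 each, +1 to first 0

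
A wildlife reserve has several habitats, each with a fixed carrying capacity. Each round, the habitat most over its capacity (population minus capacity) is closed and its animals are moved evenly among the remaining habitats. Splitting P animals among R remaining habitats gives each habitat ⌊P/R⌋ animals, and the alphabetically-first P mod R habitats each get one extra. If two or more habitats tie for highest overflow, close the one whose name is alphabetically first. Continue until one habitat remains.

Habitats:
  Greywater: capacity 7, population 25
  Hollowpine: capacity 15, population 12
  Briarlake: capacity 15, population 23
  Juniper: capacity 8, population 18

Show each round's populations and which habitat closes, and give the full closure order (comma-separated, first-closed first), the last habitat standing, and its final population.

Round 1: Briarlake=23 Greywater=25 Hollowpine=12 Juniper=18 → close Greywater (overflow 18)
  25÷3 = 8 each, +1 to first 1
Round 2: Briarlake=32 Hollowpine=20 Juniper=26 → close Juniper (overflow 18)
  26÷2 = 13 each, +1 to first 0
Round 3: Briarlake=45 Hollowpine=33 → close Briarlake (overflow 30)
  45÷1 = 45 each, +1 to first 0

Closure order: Greywater, Juniper, Briarlake
Last habitat: Hollowpine with 78 animals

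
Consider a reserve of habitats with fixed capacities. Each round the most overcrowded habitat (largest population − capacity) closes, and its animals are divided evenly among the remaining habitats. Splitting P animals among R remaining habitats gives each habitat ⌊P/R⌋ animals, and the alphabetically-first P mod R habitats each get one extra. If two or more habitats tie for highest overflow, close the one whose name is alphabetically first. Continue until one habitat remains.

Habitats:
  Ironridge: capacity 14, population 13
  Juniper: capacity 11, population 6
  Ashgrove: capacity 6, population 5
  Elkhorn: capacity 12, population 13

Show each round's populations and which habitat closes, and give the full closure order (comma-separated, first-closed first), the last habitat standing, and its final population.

Round 1: Ashgrove=5 Elkhorn=13 Ironridge=13 Juniper=6 → close Elkhorn (overflow 1)
  13÷3 = 4 each, +1 to first 1
Round 2: Ashgrove=10 Ironridge=17 Juniper=10 → close Ashgrove (overflow 4)
  10÷2 = 5 each, +1 to first 0
Round 3: Ironridge=22 Juniper=15 → close Ironridge (overflow 8)
  22÷1 = 22 each, +1 to first 0

Closure order: Elkhorn, Ashgrove, Ironridge
Last habitat: Juniper with 37 animals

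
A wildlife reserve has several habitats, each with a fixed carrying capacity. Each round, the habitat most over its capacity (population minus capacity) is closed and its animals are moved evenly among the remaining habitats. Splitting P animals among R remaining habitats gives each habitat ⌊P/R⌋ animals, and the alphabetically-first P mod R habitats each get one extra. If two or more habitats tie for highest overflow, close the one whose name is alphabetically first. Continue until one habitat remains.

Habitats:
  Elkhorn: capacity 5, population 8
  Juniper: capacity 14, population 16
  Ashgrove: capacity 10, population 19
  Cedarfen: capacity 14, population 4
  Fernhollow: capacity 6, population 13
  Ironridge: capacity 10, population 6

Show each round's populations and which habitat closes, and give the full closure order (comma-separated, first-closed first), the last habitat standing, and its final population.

Round 1: Ashgrove=19 Cedarfen=4 Elkhorn=8 Fernhollow=13 Ironridge=6 Juniper=16 → close Ashgrove (overflow 9)
  19÷5 = 3 each, +1 to first 4
Round 2: Cedarfen=8 Elkhorn=12 Fernhollow=17 Ironridge=10 Juniper=19 → close Fernhollow (overflow 11)
  17÷4 = 4 each, +1 to first 1
Round 3: Cedarfen=13 Elkhorn=16 Ironridge=14 Juniper=23 → close Elkhorn (overflow 11)
  16÷3 = 5 each, +1 to first 1
Round 4: Cedarfen=19 Ironridge=19 Juniper=28 → close Juniper (overflow 14)
  28÷2 = 14 each, +1 to first 0
Round 5: Cedarfen=33 Ironridge=33 → close Ironridge (overflow 23)
  33÷1 = 33 each, +1 to first 0

Closure order: Ashgrove, Fernhollow, Elkhorn, Juniper, Ironridge
Last habitat: Cedarfen with 66 animals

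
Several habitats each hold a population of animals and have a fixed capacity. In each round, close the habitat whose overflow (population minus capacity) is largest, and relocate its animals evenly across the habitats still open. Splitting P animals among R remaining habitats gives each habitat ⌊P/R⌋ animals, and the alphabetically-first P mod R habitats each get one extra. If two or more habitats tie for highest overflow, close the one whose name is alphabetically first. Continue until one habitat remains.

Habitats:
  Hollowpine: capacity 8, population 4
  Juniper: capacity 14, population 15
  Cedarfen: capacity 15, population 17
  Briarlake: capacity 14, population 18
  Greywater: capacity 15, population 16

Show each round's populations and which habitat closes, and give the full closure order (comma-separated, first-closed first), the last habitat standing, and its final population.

Round 1: Briarlake=18 Cedarfen=17 Greywater=16 Hollowpine=4 Juniper=15 → close Briarlake (overflow 4)
  18÷4 = 4 each, +1 to first 2
Round 2: Cedarfen=22 Greywater=21 Hollowpine=8 Juniper=19 → close Cedarfen (overflow 7)
  22÷3 = 7 each, +1 to first 1
Round 3: Greywater=29 Hollowpine=15 Juniper=26 → close Greywater (overflow 14)
  29÷2 = 14 each, +1 to first 1
Round 4: Hollowpine=30 Juniper=40 → close Juniper (overflow 26)
  40÷1 = 40 each, +1 to first 0

Closure order: Briarlake, Cedarfen, Greywater, Juniper
Last habitat: Hollowpine with 70 animals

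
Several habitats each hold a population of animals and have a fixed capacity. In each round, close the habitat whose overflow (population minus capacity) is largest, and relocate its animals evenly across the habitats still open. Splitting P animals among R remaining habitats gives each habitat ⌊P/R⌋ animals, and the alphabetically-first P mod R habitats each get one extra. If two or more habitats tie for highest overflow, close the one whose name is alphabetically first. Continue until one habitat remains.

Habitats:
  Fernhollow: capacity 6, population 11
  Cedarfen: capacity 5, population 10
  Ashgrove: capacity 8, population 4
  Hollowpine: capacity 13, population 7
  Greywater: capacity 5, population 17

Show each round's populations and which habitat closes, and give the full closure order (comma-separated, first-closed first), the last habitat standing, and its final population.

Round 1: Ashgrove=4 Cedarfen=10 Fernhollow=11 Greywater=17 Hollowpine=7 → close Greywater (overflow 12)
  17÷4 = 4 each, +1 to first 1
Round 2: Ashgrove=9 Cedarfen=14 Fernhollow=15 Hollowpine=11 → close Cedarfen (overflow 9)
  14÷3 = 4 each, +1 to first 2
Round 3: Ashgrove=14 Fernhollow=20 Hollowpine=15 → close Fernhollow (overflow 14)
  20÷2 = 10 each, +1 to first 0
Round 4: Ashgrove=24 Hollowpine=25 → close Ashgrove (overflow 16)
  24÷1 = 24 each, +1 to first 0

Closure order: Greywater, Cedarfen, Fernhollow, Ashgrove
Last habitat: Hollowpine with 49 animals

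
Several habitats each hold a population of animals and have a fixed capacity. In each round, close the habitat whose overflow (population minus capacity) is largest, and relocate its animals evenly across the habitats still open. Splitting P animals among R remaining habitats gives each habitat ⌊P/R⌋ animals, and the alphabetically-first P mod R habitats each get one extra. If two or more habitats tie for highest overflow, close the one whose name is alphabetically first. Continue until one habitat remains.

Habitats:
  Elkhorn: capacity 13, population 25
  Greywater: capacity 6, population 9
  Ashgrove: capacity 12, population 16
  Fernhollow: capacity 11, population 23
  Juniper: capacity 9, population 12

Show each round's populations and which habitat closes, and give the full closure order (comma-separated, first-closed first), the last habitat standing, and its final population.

Closure order: Elkhorn, Fernhollow, Ashgrove, Greywater
Last habitat: Juniper with 85 animals

Round 1: Ashgrove=16 Elkhorn=25 Fernhollow=23 Greywater=9 Juniper=12 → close Elkhorn (overflow 12)
  25÷4 = 6 each, +1 to first 1
Round 2: Ashgrove=23 Fernhollow=29 Greywater=15 Juniper=18 → close Fernhollow (overflow 18)
  29÷3 = 9 each, +1 to first 2
Round 3: Ashgrove=33 Greywater=25 Juniper=27 → close Ashgrove (overflow 21)
  33÷2 = 16 each, +1 to first 1
Round 4: Greywater=42 Juniper=43 → close Greywater (overflow 36)
  42÷1 = 42 each, +1 to first 0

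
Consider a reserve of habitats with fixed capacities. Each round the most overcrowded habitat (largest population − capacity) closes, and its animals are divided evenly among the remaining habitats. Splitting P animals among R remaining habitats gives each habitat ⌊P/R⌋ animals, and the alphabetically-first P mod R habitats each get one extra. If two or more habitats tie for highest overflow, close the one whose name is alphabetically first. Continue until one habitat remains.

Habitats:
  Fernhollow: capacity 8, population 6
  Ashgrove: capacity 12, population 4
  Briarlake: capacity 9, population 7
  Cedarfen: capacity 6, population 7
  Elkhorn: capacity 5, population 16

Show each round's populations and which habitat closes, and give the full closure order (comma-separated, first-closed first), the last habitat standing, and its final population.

Closure order: Elkhorn, Cedarfen, Briarlake, Fernhollow
Last habitat: Ashgrove with 40 animals

Round 1: Ashgrove=4 Briarlake=7 Cedarfen=7 Elkhorn=16 Fernhollow=6 → close Elkhorn (overflow 11)
  16÷4 = 4 each, +1 to first 0
Round 2: Ashgrove=8 Briarlake=11 Cedarfen=11 Fernhollow=10 → close Cedarfen (overflow 5)
  11÷3 = 3 each, +1 to first 2
Round 3: Ashgrove=12 Briarlake=15 Fernhollow=13 → close Briarlake (overflow 6)
  15÷2 = 7 each, +1 to first 1
Round 4: Ashgrove=20 Fernhollow=20 → close Fernhollow (overflow 12)
  20÷1 = 20 each, +1 to first 0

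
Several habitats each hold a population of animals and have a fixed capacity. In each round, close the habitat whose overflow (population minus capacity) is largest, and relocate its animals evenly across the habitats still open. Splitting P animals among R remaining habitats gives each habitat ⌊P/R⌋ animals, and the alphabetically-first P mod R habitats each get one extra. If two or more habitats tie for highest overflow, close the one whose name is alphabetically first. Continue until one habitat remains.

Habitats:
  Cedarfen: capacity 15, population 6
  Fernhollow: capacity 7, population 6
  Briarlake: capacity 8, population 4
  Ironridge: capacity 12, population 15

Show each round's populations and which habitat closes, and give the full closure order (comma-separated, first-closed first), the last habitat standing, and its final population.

Closure order: Ironridge, Fernhollow, Briarlake
Last habitat: Cedarfen with 31 animals

Round 1: Briarlake=4 Cedarfen=6 Fernhollow=6 Ironridge=15 → close Ironridge (overflow 3)
  15÷3 = 5 each, +1 to first 0
Round 2: Briarlake=9 Cedarfen=11 Fernhollow=11 → close Fernhollow (overflow 4)
  11÷2 = 5 each, +1 to first 1
Round 3: Briarlake=15 Cedarfen=16 → close Briarlake (overflow 7)
  15÷1 = 15 each, +1 to first 0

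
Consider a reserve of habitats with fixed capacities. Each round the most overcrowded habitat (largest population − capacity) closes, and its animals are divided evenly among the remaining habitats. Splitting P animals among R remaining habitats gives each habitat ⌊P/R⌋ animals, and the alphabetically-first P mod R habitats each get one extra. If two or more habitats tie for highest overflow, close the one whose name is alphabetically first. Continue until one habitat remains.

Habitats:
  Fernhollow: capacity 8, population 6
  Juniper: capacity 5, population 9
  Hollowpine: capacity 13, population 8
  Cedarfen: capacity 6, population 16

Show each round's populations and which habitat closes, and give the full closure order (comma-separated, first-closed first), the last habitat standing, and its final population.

Round 1: Cedarfen=16 Fernhollow=6 Hollowpine=8 Juniper=9 → close Cedarfen (overflow 10)
  16÷3 = 5 each, +1 to first 1
Round 2: Fernhollow=12 Hollowpine=13 Juniper=14 → close Juniper (overflow 9)
  14÷2 = 7 each, +1 to first 0
Round 3: Fernhollow=19 Hollowpine=20 → close Fernhollow (overflow 11)
  19÷1 = 19 each, +1 to first 0

Closure order: Cedarfen, Juniper, Fernhollow
Last habitat: Hollowpine with 39 animals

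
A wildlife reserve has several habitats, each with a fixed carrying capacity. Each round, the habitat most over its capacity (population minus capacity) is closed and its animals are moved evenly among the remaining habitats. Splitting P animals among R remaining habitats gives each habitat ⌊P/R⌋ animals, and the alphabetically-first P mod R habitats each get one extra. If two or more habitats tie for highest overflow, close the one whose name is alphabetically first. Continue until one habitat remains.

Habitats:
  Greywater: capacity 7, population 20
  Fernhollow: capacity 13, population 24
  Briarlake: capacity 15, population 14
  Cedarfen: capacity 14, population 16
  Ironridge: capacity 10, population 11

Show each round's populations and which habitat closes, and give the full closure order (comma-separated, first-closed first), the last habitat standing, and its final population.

Closure order: Greywater, Fernhollow, Cedarfen, Briarlake
Last habitat: Ironridge with 85 animals

Round 1: Briarlake=14 Cedarfen=16 Fernhollow=24 Greywater=20 Ironridge=11 → close Greywater (overflow 13)
  20÷4 = 5 each, +1 to first 0
Round 2: Briarlake=19 Cedarfen=21 Fernhollow=29 Ironridge=16 → close Fernhollow (overflow 16)
  29÷3 = 9 each, +1 to first 2
Round 3: Briarlake=29 Cedarfen=31 Ironridge=25 → close Cedarfen (overflow 17)
  31÷2 = 15 each, +1 to first 1
Round 4: Briarlake=45 Ironridge=40 → close Briarlake (overflow 30)
  45÷1 = 45 each, +1 to first 0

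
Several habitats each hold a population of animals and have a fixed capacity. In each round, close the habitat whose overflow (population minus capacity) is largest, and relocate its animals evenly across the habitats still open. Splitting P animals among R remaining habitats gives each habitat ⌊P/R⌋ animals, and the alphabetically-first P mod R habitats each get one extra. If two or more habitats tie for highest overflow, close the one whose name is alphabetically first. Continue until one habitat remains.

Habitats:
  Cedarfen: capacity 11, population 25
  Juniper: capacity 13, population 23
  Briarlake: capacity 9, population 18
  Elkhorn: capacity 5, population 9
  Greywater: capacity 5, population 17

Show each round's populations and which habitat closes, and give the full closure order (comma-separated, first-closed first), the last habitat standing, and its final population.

Round 1: Briarlake=18 Cedarfen=25 Elkhorn=9 Greywater=17 Juniper=23 → close Cedarfen (overflow 14)
  25÷4 = 6 each, +1 to first 1
Round 2: Briarlake=25 Elkhorn=15 Greywater=23 Juniper=29 → close Greywater (overflow 18)
  23÷3 = 7 each, +1 to first 2
Round 3: Briarlake=33 Elkhorn=23 Juniper=36 → close Briarlake (overflow 24)
  33÷2 = 16 each, +1 to first 1
Round 4: Elkhorn=40 Juniper=52 → close Juniper (overflow 39)
  52÷1 = 52 each, +1 to first 0

Closure order: Cedarfen, Greywater, Briarlake, Juniper
Last habitat: Elkhorn with 92 animals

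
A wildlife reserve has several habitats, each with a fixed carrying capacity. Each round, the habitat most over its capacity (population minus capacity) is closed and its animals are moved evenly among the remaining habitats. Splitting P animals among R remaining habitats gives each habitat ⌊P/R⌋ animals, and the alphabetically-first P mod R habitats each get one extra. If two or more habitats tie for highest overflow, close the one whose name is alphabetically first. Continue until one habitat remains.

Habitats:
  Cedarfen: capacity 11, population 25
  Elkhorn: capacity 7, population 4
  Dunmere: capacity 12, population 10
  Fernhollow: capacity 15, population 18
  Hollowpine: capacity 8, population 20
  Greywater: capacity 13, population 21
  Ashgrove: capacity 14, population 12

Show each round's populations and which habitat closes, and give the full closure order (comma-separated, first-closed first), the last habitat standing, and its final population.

Closure order: Cedarfen, Hollowpine, Greywater, Fernhollow, Ashgrove, Dunmere
Last habitat: Elkhorn with 110 animals

Round 1: Ashgrove=12 Cedarfen=25 Dunmere=10 Elkhorn=4 Fernhollow=18 Greywater=21 Hollowpine=20 → close Cedarfen (overflow 14)
  25÷6 = 4 each, +1 to first 1
Round 2: Ashgrove=17 Dunmere=14 Elkhorn=8 Fernhollow=22 Greywater=25 Hollowpine=24 → close Hollowpine (overflow 16)
  24÷5 = 4 each, +1 to first 4
Round 3: Ashgrove=22 Dunmere=19 Elkhorn=13 Fernhollow=27 Greywater=29 → close Greywater (overflow 16)
  29÷4 = 7 each, +1 to first 1
Round 4: Ashgrove=30 Dunmere=26 Elkhorn=20 Fernhollow=34 → close Fernhollow (overflow 19)
  34÷3 = 11 each, +1 to first 1
Round 5: Ashgrove=42 Dunmere=37 Elkhorn=31 → close Ashgrove (overflow 28)
  42÷2 = 21 each, +1 to first 0
Round 6: Dunmere=58 Elkhorn=52 → close Dunmere (overflow 46)
  58÷1 = 58 each, +1 to first 0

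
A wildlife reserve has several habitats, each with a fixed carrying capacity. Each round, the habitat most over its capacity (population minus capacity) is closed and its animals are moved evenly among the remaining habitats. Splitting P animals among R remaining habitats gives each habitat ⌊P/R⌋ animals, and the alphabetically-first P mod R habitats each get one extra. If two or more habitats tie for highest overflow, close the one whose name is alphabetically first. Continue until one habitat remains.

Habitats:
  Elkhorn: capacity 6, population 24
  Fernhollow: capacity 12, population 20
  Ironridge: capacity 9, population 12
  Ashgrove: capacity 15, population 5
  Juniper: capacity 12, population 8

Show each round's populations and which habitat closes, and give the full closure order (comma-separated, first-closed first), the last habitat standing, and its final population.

Closure order: Elkhorn, Fernhollow, Ironridge, Juniper
Last habitat: Ashgrove with 69 animals

Round 1: Ashgrove=5 Elkhorn=24 Fernhollow=20 Ironridge=12 Juniper=8 → close Elkhorn (overflow 18)
  24÷4 = 6 each, +1 to first 0
Round 2: Ashgrove=11 Fernhollow=26 Ironridge=18 Juniper=14 → close Fernhollow (overflow 14)
  26÷3 = 8 each, +1 to first 2
Round 3: Ashgrove=20 Ironridge=27 Juniper=22 → close Ironridge (overflow 18)
  27÷2 = 13 each, +1 to first 1
Round 4: Ashgrove=34 Juniper=35 → close Juniper (overflow 23)
  35÷1 = 35 each, +1 to first 0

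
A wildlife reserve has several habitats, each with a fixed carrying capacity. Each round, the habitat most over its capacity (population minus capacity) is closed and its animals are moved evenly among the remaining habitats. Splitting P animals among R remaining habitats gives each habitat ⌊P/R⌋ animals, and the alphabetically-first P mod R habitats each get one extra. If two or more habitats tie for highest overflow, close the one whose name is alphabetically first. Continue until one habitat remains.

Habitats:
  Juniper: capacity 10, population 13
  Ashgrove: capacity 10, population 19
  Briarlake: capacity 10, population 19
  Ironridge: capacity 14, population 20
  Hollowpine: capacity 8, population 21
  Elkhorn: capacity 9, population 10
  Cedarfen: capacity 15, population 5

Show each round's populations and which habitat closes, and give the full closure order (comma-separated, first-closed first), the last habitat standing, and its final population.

Closure order: Hollowpine, Ashgrove, Briarlake, Ironridge, Juniper, Elkhorn
Last habitat: Cedarfen with 107 animals

Round 1: Ashgrove=19 Briarlake=19 Cedarfen=5 Elkhorn=10 Hollowpine=21 Ironridge=20 Juniper=13 → close Hollowpine (overflow 13)
  21÷6 = 3 each, +1 to first 3
Round 2: Ashgrove=23 Briarlake=23 Cedarfen=9 Elkhorn=13 Ironridge=23 Juniper=16 → close Ashgrove (overflow 13)
  23÷5 = 4 each, +1 to first 3
Round 3: Briarlake=28 Cedarfen=14 Elkhorn=18 Ironridge=27 Juniper=20 → close Briarlake (overflow 18)
  28÷4 = 7 each, +1 to first 0
Round 4: Cedarfen=21 Elkhorn=25 Ironridge=34 Juniper=27 → close Ironridge (overflow 20)
  34÷3 = 11 each, +1 to first 1
Round 5: Cedarfen=33 Elkhorn=36 Juniper=38 → close Juniper (overflow 28)
  38÷2 = 19 each, +1 to first 0
Round 6: Cedarfen=52 Elkhorn=55 → close Elkhorn (overflow 46)
  55÷1 = 55 each, +1 to first 0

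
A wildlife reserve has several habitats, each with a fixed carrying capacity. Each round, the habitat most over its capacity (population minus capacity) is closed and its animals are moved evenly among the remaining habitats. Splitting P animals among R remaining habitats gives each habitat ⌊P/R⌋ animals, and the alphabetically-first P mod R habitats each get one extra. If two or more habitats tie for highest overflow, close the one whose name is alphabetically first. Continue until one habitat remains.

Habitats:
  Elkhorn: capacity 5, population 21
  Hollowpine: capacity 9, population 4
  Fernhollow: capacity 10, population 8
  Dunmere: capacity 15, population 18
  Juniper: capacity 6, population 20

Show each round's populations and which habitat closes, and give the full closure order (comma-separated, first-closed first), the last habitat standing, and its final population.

Round 1: Dunmere=18 Elkhorn=21 Fernhollow=8 Hollowpine=4 Juniper=20 → close Elkhorn (overflow 16)
  21÷4 = 5 each, +1 to first 1
Round 2: Dunmere=24 Fernhollow=13 Hollowpine=9 Juniper=25 → close Juniper (overflow 19)
  25÷3 = 8 each, +1 to first 1
Round 3: Dunmere=33 Fernhollow=21 Hollowpine=17 → close Dunmere (overflow 18)
  33÷2 = 16 each, +1 to first 1
Round 4: Fernhollow=38 Hollowpine=33 → close Fernhollow (overflow 28)
  38÷1 = 38 each, +1 to first 0

Closure order: Elkhorn, Juniper, Dunmere, Fernhollow
Last habitat: Hollowpine with 71 animals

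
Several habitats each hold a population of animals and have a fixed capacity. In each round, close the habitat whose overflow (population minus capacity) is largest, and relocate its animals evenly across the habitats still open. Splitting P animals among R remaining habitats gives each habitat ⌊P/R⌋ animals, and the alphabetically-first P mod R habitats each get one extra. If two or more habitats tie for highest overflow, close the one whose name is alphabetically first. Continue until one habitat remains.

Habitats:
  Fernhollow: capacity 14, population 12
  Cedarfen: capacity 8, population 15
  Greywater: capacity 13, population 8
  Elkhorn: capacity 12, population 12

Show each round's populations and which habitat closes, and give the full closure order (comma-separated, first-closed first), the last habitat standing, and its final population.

Round 1: Cedarfen=15 Elkhorn=12 Fernhollow=12 Greywater=8 → close Cedarfen (overflow 7)
  15÷3 = 5 each, +1 to first 0
Round 2: Elkhorn=17 Fernhollow=17 Greywater=13 → close Elkhorn (overflow 5)
  17÷2 = 8 each, +1 to first 1
Round 3: Fernhollow=26 Greywater=21 → close Fernhollow (overflow 12)
  26÷1 = 26 each, +1 to first 0

Closure order: Cedarfen, Elkhorn, Fernhollow
Last habitat: Greywater with 47 animals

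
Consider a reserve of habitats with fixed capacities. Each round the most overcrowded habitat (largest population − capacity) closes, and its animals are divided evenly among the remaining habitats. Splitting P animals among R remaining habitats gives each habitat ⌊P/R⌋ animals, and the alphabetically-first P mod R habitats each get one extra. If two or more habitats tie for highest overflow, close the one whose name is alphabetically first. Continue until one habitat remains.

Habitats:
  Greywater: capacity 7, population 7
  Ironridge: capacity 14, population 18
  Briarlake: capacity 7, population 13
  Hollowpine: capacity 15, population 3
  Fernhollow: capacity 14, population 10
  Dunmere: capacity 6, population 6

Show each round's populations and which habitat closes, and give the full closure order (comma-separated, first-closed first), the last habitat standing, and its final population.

Closure order: Briarlake, Ironridge, Dunmere, Greywater, Fernhollow
Last habitat: Hollowpine with 57 animals

Round 1: Briarlake=13 Dunmere=6 Fernhollow=10 Greywater=7 Hollowpine=3 Ironridge=18 → close Briarlake (overflow 6)
  13÷5 = 2 each, +1 to first 3
Round 2: Dunmere=9 Fernhollow=13 Greywater=10 Hollowpine=5 Ironridge=20 → close Ironridge (overflow 6)
  20÷4 = 5 each, +1 to first 0
Round 3: Dunmere=14 Fernhollow=18 Greywater=15 Hollowpine=10 → close Dunmere (overflow 8)
  14÷3 = 4 each, +1 to first 2
Round 4: Fernhollow=23 Greywater=20 Hollowpine=14 → close Greywater (overflow 13)
  20÷2 = 10 each, +1 to first 0
Round 5: Fernhollow=33 Hollowpine=24 → close Fernhollow (overflow 19)
  33÷1 = 33 each, +1 to first 0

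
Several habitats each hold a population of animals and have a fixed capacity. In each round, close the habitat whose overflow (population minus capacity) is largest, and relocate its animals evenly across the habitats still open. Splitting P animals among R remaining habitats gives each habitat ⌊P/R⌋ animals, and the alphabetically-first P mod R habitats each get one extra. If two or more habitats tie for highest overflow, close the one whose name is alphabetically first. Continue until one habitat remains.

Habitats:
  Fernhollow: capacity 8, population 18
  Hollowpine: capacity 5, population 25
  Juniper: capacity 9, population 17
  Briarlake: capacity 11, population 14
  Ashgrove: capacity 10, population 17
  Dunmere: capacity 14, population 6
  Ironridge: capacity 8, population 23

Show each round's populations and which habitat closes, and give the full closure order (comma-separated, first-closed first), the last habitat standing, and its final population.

Round 1: Ashgrove=17 Briarlake=14 Dunmere=6 Fernhollow=18 Hollowpine=25 Ironridge=23 Juniper=17 → close Hollowpine (overflow 20)
  25÷6 = 4 each, +1 to first 1
Round 2: Ashgrove=22 Briarlake=18 Dunmere=10 Fernhollow=22 Ironridge=27 Juniper=21 → close Ironridge (overflow 19)
  27÷5 = 5 each, +1 to first 2
Round 3: Ashgrove=28 Briarlake=24 Dunmere=15 Fernhollow=27 Juniper=26 → close Fernhollow (overflow 19)
  27÷4 = 6 each, +1 to first 3
Round 4: Ashgrove=35 Briarlake=31 Dunmere=22 Juniper=32 → close Ashgrove (overflow 25)
  35÷3 = 11 each, +1 to first 2
Round 5: Briarlake=43 Dunmere=34 Juniper=43 → close Juniper (overflow 34)
  43÷2 = 21 each, +1 to first 1
Round 6: Briarlake=65 Dunmere=55 → close Briarlake (overflow 54)
  65÷1 = 65 each, +1 to first 0

Closure order: Hollowpine, Ironridge, Fernhollow, Ashgrove, Juniper, Briarlake
Last habitat: Dunmere with 120 animals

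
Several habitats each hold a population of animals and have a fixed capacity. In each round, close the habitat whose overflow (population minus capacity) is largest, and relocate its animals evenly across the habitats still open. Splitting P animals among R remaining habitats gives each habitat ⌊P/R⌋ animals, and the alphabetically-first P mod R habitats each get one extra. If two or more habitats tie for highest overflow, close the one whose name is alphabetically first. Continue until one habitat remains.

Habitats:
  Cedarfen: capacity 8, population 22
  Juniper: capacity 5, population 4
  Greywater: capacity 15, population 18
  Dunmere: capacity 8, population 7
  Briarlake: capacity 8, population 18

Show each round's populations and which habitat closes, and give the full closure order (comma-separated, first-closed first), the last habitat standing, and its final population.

Closure order: Cedarfen, Briarlake, Greywater, Dunmere
Last habitat: Juniper with 69 animals

Round 1: Briarlake=18 Cedarfen=22 Dunmere=7 Greywater=18 Juniper=4 → close Cedarfen (overflow 14)
  22÷4 = 5 each, +1 to first 2
Round 2: Briarlake=24 Dunmere=13 Greywater=23 Juniper=9 → close Briarlake (overflow 16)
  24÷3 = 8 each, +1 to first 0
Round 3: Dunmere=21 Greywater=31 Juniper=17 → close Greywater (overflow 16)
  31÷2 = 15 each, +1 to first 1
Round 4: Dunmere=37 Juniper=32 → close Dunmere (overflow 29)
  37÷1 = 37 each, +1 to first 0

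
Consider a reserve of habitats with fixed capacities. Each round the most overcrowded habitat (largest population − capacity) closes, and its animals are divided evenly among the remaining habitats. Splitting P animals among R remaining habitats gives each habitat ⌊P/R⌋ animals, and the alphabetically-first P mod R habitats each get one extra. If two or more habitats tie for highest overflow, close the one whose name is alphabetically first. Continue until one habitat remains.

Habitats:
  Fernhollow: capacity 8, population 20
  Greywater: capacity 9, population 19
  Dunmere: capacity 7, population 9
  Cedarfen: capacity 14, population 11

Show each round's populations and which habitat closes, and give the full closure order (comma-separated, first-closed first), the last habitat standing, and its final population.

Round 1: Cedarfen=11 Dunmere=9 Fernhollow=20 Greywater=19 → close Fernhollow (overflow 12)
  20÷3 = 6 each, +1 to first 2
Round 2: Cedarfen=18 Dunmere=16 Greywater=25 → close Greywater (overflow 16)
  25÷2 = 12 each, +1 to first 1
Round 3: Cedarfen=31 Dunmere=28 → close Dunmere (overflow 21)
  28÷1 = 28 each, +1 to first 0

Closure order: Fernhollow, Greywater, Dunmere
Last habitat: Cedarfen with 59 animals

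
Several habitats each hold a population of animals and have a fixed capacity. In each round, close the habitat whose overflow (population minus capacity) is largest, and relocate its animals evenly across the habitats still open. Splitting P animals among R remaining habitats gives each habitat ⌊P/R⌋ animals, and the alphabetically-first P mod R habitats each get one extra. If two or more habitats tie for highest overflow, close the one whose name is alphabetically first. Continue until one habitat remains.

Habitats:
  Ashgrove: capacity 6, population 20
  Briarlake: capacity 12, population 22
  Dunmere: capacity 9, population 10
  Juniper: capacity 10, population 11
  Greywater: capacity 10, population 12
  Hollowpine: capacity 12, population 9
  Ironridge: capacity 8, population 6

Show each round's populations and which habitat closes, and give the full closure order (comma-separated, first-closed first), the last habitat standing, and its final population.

Round 1: Ashgrove=20 Briarlake=22 Dunmere=10 Greywater=12 Hollowpine=9 Ironridge=6 Juniper=11 → close Ashgrove (overflow 14)
  20÷6 = 3 each, +1 to first 2
Round 2: Briarlake=26 Dunmere=14 Greywater=15 Hollowpine=12 Ironridge=9 Juniper=14 → close Briarlake (overflow 14)
  26÷5 = 5 each, +1 to first 1
Round 3: Dunmere=20 Greywater=20 Hollowpine=17 Ironridge=14 Juniper=19 → close Dunmere (overflow 11)
  20÷4 = 5 each, +1 to first 0
Round 4: Greywater=25 Hollowpine=22 Ironridge=19 Juniper=24 → close Greywater (overflow 15)
  25÷3 = 8 each, +1 to first 1
Round 5: Hollowpine=31 Ironridge=27 Juniper=32 → close Juniper (overflow 22)
  32÷2 = 16 each, +1 to first 0
Round 6: Hollowpine=47 Ironridge=43 → close Hollowpine (overflow 35)
  47÷1 = 47 each, +1 to first 0

Closure order: Ashgrove, Briarlake, Dunmere, Greywater, Juniper, Hollowpine
Last habitat: Ironridge with 90 animals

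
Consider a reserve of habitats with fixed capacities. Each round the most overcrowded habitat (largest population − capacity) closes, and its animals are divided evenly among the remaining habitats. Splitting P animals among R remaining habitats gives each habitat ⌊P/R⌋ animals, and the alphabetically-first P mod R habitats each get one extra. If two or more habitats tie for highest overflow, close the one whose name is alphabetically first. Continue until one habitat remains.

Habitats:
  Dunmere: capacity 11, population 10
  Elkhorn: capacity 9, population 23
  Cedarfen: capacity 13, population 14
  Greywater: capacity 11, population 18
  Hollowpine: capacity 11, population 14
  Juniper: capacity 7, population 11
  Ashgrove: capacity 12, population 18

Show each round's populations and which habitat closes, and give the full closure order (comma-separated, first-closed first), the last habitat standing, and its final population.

Round 1: Ashgrove=18 Cedarfen=14 Dunmere=10 Elkhorn=23 Greywater=18 Hollowpine=14 Juniper=11 → close Elkhorn (overflow 14)
  23÷6 = 3 each, +1 to first 5
Round 2: Ashgrove=22 Cedarfen=18 Dunmere=14 Greywater=22 Hollowpine=18 Juniper=14 → close Greywater (overflow 11)
  22÷5 = 4 each, +1 to first 2
Round 3: Ashgrove=27 Cedarfen=23 Dunmere=18 Hollowpine=22 Juniper=18 → close Ashgrove (overflow 15)
  27÷4 = 6 each, +1 to first 3
Round 4: Cedarfen=30 Dunmere=25 Hollowpine=29 Juniper=24 → close Hollowpine (overflow 18)
  29÷3 = 9 each, +1 to first 2
Round 5: Cedarfen=40 Dunmere=35 Juniper=33 → close Cedarfen (overflow 27)
  40÷2 = 20 each, +1 to first 0
Round 6: Dunmere=55 Juniper=53 → close Juniper (overflow 46)
  53÷1 = 53 each, +1 to first 0

Closure order: Elkhorn, Greywater, Ashgrove, Hollowpine, Cedarfen, Juniper
Last habitat: Dunmere with 108 animals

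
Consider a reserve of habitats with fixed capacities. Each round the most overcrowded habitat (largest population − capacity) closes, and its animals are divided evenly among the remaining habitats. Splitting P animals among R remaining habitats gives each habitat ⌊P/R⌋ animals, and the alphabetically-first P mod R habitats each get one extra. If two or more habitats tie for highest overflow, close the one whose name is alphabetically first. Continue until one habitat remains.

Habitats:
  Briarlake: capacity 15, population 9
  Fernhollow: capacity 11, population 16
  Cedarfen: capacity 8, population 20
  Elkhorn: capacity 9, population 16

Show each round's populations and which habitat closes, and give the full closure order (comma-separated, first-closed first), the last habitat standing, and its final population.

Closure order: Cedarfen, Elkhorn, Fernhollow
Last habitat: Briarlake with 61 animals

Round 1: Briarlake=9 Cedarfen=20 Elkhorn=16 Fernhollow=16 → close Cedarfen (overflow 12)
  20÷3 = 6 each, +1 to first 2
Round 2: Briarlake=16 Elkhorn=23 Fernhollow=22 → close Elkhorn (overflow 14)
  23÷2 = 11 each, +1 to first 1
Round 3: Briarlake=28 Fernhollow=33 → close Fernhollow (overflow 22)
  33÷1 = 33 each, +1 to first 0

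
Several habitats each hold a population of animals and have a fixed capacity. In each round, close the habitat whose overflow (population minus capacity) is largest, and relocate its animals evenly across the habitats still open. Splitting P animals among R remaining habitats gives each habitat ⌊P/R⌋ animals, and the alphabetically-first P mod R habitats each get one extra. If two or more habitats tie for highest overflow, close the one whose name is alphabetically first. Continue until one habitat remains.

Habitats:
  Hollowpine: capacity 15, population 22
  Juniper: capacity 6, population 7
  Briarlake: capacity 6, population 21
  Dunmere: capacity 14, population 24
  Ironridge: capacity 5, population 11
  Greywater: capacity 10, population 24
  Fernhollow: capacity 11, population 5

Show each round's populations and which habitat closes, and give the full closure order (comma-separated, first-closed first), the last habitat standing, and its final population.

Closure order: Briarlake, Greywater, Dunmere, Hollowpine, Ironridge, Juniper
Last habitat: Fernhollow with 114 animals

Round 1: Briarlake=21 Dunmere=24 Fernhollow=5 Greywater=24 Hollowpine=22 Ironridge=11 Juniper=7 → close Briarlake (overflow 15)
  21÷6 = 3 each, +1 to first 3
Round 2: Dunmere=28 Fernhollow=9 Greywater=28 Hollowpine=25 Ironridge=14 Juniper=10 → close Greywater (overflow 18)
  28÷5 = 5 each, +1 to first 3
Round 3: Dunmere=34 Fernhollow=15 Hollowpine=31 Ironridge=19 Juniper=15 → close Dunmere (overflow 20)
  34÷4 = 8 each, +1 to first 2
Round 4: Fernhollow=24 Hollowpine=40 Ironridge=27 Juniper=23 → close Hollowpine (overflow 25)
  40÷3 = 13 each, +1 to first 1
Round 5: Fernhollow=38 Ironridge=40 Juniper=36 → close Ironridge (overflow 35)
  40÷2 = 20 each, +1 to first 0
Round 6: Fernhollow=58 Juniper=56 → close Juniper (overflow 50)
  56÷1 = 56 each, +1 to first 0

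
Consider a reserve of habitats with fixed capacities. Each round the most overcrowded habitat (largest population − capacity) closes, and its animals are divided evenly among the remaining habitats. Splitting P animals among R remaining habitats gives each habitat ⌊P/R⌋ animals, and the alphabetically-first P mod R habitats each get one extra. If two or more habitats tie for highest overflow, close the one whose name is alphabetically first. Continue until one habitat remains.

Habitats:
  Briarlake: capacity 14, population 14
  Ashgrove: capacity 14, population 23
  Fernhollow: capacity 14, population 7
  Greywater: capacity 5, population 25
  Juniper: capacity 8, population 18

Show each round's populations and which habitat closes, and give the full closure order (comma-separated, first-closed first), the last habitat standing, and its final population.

Closure order: Greywater, Ashgrove, Juniper, Briarlake
Last habitat: Fernhollow with 87 animals

Round 1: Ashgrove=23 Briarlake=14 Fernhollow=7 Greywater=25 Juniper=18 → close Greywater (overflow 20)
  25÷4 = 6 each, +1 to first 1
Round 2: Ashgrove=30 Briarlake=20 Fernhollow=13 Juniper=24 → close Ashgrove (overflow 16)
  30÷3 = 10 each, +1 to first 0
Round 3: Briarlake=30 Fernhollow=23 Juniper=34 → close Juniper (overflow 26)
  34÷2 = 17 each, +1 to first 0
Round 4: Briarlake=47 Fernhollow=40 → close Briarlake (overflow 33)
  47÷1 = 47 each, +1 to first 0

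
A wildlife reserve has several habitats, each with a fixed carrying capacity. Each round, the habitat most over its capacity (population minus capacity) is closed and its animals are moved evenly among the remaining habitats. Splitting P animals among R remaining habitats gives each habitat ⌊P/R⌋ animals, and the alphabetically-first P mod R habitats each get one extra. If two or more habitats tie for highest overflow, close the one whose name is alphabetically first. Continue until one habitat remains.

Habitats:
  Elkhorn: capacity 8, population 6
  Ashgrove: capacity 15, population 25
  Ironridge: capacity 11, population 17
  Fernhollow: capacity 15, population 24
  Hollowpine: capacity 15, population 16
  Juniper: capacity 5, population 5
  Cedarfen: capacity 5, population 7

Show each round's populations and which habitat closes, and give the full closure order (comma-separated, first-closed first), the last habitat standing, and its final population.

Closure order: Ashgrove, Fernhollow, Ironridge, Cedarfen, Hollowpine, Elkhorn
Last habitat: Juniper with 100 animals

Round 1: Ashgrove=25 Cedarfen=7 Elkhorn=6 Fernhollow=24 Hollowpine=16 Ironridge=17 Juniper=5 → close Ashgrove (overflow 10)
  25÷6 = 4 each, +1 to first 1
Round 2: Cedarfen=12 Elkhorn=10 Fernhollow=28 Hollowpine=20 Ironridge=21 Juniper=9 → close Fernhollow (overflow 13)
  28÷5 = 5 each, +1 to first 3
Round 3: Cedarfen=18 Elkhorn=16 Hollowpine=26 Ironridge=26 Juniper=14 → close Ironridge (overflow 15)
  26÷4 = 6 each, +1 to first 2
Round 4: Cedarfen=25 Elkhorn=23 Hollowpine=32 Juniper=20 → close Cedarfen (overflow 20)
  25÷3 = 8 each, +1 to first 1
Round 5: Elkhorn=32 Hollowpine=40 Juniper=28 → close Hollowpine (overflow 25)
  40÷2 = 20 each, +1 to first 0
Round 6: Elkhorn=52 Juniper=48 → close Elkhorn (overflow 44)
  52÷1 = 52 each, +1 to first 0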